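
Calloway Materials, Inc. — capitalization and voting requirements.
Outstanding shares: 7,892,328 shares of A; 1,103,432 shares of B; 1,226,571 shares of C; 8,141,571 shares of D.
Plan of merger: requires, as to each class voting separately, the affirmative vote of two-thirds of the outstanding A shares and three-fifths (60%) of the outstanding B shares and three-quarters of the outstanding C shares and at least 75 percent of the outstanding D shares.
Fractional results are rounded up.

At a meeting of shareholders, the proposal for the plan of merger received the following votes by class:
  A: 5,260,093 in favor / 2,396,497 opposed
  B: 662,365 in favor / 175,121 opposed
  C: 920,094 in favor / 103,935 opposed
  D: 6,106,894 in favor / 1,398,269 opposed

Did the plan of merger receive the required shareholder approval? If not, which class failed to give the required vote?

A: 2/3 of 7892328 = 5261552; 5,261,552 required, 5,260,093 in favor — not approved.
B: 3/5 of 1103432 = 662059.20, rounded up to 662060; 662,060 required, 662,365 in favor — approved.
C: 3/4 of 1226571 = 919928.25, rounded up to 919929; 919,929 required, 920,094 in favor — approved.
D: 3/4 of 8141571 = 6106178.25, rounded up to 6106179; 6,106,179 required, 6,106,894 in favor — approved.

Not approved — the A shares did not give the required vote.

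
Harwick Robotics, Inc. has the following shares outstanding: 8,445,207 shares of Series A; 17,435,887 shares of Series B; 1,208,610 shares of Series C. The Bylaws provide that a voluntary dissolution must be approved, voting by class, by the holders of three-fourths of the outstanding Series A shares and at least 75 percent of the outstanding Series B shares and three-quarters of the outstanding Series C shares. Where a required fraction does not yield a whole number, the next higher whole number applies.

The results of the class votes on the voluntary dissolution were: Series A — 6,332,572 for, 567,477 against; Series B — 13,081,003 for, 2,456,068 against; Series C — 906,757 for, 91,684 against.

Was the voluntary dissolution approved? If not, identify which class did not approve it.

Series A: 3/4 of 8445207 = 6333905.25, rounded up to 6333906; 6,333,906 required, 6,332,572 in favor — not approved.
Series B: 3/4 of 17435887 = 13076915.25, rounded up to 13076916; 13,076,916 required, 13,081,003 in favor — approved.
Series C: 3/4 of 1208610 = 906457.50, rounded up to 906458; 906,458 required, 906,757 in favor — approved.

Not approved — the Series A shares did not give the required vote.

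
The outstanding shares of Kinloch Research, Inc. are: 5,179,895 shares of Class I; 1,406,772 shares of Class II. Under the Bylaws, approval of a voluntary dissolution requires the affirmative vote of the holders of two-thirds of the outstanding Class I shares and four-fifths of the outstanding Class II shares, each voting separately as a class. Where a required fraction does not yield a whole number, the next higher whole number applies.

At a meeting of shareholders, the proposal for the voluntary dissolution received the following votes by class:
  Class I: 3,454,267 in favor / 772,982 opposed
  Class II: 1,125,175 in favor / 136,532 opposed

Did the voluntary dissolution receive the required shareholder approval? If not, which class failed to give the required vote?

Not approved — the Class II shares did not give the required vote.

Class I: 2/3 of 5179895 = 3453263.33, rounded up to 3453264; 3,453,264 required, 3,454,267 in favor — approved.
Class II: 4/5 of 1406772 = 1125417.60, rounded up to 1125418; 1,125,418 required, 1,125,175 in favor — not approved.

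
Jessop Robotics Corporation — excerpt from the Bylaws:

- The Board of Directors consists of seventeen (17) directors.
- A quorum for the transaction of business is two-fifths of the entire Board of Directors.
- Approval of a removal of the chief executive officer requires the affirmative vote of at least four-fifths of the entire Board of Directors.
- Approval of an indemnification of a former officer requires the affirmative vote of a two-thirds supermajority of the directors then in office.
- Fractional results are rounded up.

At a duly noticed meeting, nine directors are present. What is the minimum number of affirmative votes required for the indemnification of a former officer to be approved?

12

The indemnification of a former officer requires two-thirds of the directors then in office (17).
2/3 of 17 = 11.33, rounded up to 12.
(Only 9 can vote, so the indemnification of a former officer cannot pass at this meeting, but the required vote is still 12.)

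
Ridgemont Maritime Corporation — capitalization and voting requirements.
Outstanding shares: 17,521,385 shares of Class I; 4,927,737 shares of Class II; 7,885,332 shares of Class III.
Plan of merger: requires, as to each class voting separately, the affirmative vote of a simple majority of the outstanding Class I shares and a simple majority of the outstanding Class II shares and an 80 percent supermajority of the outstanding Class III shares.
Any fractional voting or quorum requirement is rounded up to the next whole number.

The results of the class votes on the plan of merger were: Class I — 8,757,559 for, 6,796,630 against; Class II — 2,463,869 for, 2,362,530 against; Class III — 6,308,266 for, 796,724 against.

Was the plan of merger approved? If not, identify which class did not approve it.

Not approved — the Class I shares did not give the required vote.

Class I: a majority of 17521385 is 8760693; 8,760,693 required, 8,757,559 in favor — not approved.
Class II: a majority of 4927737 is 2463869; 2,463,869 required, 2,463,869 in favor — approved.
Class III: 4/5 of 7885332 = 6308265.60, rounded up to 6308266; 6,308,266 required, 6,308,266 in favor — approved.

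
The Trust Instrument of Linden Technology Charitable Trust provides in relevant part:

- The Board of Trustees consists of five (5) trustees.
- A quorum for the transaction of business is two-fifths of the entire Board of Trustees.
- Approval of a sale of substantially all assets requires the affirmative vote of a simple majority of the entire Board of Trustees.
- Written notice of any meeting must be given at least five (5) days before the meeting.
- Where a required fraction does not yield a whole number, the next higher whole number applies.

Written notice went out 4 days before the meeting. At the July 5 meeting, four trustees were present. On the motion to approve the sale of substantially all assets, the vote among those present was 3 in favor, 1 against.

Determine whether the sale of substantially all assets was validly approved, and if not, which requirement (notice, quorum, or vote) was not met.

Notice: 4 days given; 5 required (4 < 5). Not satisfied.
Quorum: 4 present; quorum is 2. Satisfied.
Vote: the sale of substantially all assets requires a majority of the entire Board of Trustees (5). A majority of 5 is 3, so 3 affirmative votes are needed; 3 voted in favor. Satisfied.

Invalid — notice requirement not satisfied.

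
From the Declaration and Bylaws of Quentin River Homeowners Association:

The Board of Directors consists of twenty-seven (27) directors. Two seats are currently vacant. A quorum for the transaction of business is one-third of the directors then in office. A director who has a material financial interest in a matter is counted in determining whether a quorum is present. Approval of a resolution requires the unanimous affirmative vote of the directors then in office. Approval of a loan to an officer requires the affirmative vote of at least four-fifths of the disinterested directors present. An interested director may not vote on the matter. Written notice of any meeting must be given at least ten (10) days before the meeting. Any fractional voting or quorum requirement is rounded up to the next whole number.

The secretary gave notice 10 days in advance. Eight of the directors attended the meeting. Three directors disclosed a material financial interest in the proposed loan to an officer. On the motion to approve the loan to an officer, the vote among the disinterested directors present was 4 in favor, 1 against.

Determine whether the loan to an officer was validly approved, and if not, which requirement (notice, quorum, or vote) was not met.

Invalid — quorum requirement not satisfied.

Notice: 10 days given; 10 required (10 ≥ 10). Satisfied.
Quorum: 8 present (interested directors count toward quorum); quorum is 9. Not satisfied.
Vote: the loan to an officer requires four-fifths of the disinterested directors present (8 − 3 = 5). 4/5 of 5 = 4, so 4 affirmative votes are needed; 4 voted in favor. Satisfied. (Moot — without a quorum no business can be validly transacted.)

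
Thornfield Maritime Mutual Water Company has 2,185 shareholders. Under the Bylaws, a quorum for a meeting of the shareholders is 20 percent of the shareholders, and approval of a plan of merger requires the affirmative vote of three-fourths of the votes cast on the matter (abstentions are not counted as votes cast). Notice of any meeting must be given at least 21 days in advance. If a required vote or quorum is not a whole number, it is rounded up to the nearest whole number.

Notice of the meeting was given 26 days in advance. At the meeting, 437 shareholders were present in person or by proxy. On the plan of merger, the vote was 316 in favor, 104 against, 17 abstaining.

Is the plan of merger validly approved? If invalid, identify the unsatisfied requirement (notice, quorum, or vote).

Notice: 26 days given; 21 required. Satisfied.
Quorum: 20% of 2,185 = 437; 437 present. Satisfied.
Vote: requires three-fourths of the votes cast (437 − 17 abstaining = 420); 3/4 of 420 = 315, so 315 needed; 316 in favor. Satisfied.

Valid — all requirements satisfied.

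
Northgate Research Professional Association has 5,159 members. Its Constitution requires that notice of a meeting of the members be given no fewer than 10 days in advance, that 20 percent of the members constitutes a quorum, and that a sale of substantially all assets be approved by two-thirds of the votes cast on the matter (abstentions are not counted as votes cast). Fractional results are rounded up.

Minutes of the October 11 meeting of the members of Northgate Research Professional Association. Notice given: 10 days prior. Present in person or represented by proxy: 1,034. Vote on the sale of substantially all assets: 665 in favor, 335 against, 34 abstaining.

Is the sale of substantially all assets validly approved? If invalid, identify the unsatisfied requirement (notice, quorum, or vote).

Notice: 10 days given; 10 required. Satisfied.
Quorum: 20% of 5,159 = 1,031.80, rounded up to 1,032; 1,034 present. Satisfied.
Vote: requires two-thirds of the votes cast (1,034 − 34 abstaining = 1,000); 2/3 of 1000 = 666.67, rounded up to 667, so 667 needed; 665 in favor. Not satisfied.

Invalid — vote requirement not satisfied.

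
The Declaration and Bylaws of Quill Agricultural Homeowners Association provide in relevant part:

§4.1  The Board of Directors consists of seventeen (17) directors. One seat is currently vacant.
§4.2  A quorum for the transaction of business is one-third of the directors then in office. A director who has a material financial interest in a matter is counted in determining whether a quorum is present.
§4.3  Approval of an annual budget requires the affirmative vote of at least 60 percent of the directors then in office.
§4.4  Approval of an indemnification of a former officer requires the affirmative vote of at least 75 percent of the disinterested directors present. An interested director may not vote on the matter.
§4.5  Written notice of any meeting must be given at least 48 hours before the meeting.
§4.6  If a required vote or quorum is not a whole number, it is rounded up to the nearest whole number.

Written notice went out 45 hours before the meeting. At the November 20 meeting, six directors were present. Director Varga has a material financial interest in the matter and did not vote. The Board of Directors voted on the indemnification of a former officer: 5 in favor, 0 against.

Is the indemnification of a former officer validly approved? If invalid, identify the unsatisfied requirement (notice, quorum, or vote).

Notice: 45 hours given; 48 required (45 < 48). Not satisfied.
Quorum: 6 present (interested directors count toward quorum); quorum is 6. Satisfied.
Vote: the indemnification of a former officer requires three-fourths of the disinterested directors present (6 − 1 = 5). 3/4 of 5 = 3.75, rounded up to 4, so 4 affirmative votes are needed; 5 voted in favor. Satisfied.

Invalid — notice requirement not satisfied.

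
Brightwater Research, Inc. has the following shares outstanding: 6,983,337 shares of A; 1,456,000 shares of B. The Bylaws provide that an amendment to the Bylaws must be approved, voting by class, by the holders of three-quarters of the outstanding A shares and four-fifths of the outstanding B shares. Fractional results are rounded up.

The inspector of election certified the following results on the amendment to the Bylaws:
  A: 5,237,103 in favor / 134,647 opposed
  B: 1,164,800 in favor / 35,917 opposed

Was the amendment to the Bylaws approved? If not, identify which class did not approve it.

A: 3/4 of 6983337 = 5237502.75, rounded up to 5237503; 5,237,503 required, 5,237,103 in favor — not approved.
B: 4/5 of 1456000 = 1164800; 1,164,800 required, 1,164,800 in favor — approved.

Not approved — the A shares did not give the required vote.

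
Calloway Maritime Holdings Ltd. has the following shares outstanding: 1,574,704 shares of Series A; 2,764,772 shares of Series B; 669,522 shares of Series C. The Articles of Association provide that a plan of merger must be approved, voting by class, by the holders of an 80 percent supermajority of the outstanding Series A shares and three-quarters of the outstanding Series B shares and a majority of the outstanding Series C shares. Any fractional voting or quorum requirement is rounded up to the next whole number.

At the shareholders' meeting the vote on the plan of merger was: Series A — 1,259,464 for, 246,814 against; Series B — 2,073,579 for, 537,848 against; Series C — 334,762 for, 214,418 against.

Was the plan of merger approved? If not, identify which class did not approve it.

Not approved — the Series A shares did not give the required vote.

Series A: 4/5 of 1574704 = 1259763.20, rounded up to 1259764; 1,259,764 required, 1,259,464 in favor — not approved.
Series B: 3/4 of 2764772 = 2073579; 2,073,579 required, 2,073,579 in favor — approved.
Series C: a majority of 669522 is 334762; 334,762 required, 334,762 in favor — approved.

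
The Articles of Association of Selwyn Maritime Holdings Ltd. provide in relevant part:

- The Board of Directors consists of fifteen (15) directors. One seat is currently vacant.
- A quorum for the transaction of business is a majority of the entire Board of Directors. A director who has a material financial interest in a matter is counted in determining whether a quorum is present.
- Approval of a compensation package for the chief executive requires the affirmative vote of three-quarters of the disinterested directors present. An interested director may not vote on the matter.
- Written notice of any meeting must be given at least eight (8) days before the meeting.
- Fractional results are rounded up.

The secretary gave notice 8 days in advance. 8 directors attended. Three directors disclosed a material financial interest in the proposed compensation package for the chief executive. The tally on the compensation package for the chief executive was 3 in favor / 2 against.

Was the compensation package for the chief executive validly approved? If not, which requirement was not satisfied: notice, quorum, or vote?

Notice: 8 days given; 8 required (8 ≥ 8). Satisfied.
Quorum: 8 present (interested directors count toward quorum); quorum is 8. Satisfied.
Vote: the compensation package for the chief executive requires three-fourths of the disinterested directors present (8 − 3 = 5). 3/4 of 5 = 3.75, rounded up to 4, so 4 affirmative votes are needed; 3 voted in favor. Not satisfied.

Invalid — vote requirement not satisfied.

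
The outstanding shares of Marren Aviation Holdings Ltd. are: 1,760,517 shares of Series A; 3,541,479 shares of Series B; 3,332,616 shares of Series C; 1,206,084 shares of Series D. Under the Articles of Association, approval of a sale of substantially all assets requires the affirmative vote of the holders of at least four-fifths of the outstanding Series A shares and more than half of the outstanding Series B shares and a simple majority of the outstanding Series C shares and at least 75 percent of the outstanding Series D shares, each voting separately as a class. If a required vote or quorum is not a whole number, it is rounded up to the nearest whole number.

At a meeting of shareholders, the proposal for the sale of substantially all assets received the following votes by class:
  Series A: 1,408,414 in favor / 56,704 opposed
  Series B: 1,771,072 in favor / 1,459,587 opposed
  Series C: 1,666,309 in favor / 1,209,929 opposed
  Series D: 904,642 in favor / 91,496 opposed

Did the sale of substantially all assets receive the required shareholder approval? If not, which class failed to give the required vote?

Series A: 4/5 of 1760517 = 1408413.60, rounded up to 1408414; 1,408,414 required, 1,408,414 in favor — approved.
Series B: a majority of 3541479 is 1770740; 1,770,740 required, 1,771,072 in favor — approved.
Series C: a majority of 3332616 is 1666309; 1,666,309 required, 1,666,309 in favor — approved.
Series D: 3/4 of 1206084 = 904563; 904,563 required, 904,642 in favor — approved.

Approved — every class gave the required vote.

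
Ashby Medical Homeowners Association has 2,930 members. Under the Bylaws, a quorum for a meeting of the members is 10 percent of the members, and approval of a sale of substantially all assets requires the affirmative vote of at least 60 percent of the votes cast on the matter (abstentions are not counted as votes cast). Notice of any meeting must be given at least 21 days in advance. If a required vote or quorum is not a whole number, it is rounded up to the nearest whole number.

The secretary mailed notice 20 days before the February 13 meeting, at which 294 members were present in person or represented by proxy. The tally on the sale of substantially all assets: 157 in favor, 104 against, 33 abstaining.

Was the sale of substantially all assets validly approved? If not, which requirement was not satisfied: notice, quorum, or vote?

Invalid — notice requirement not satisfied.

Notice: 20 days given; 21 required. Not satisfied.
Quorum: 10% of 2,930 = 293; 294 present. Satisfied.
Vote: requires three-fifths of the votes cast (294 − 33 abstaining = 261); 3/5 of 261 = 156.60, rounded up to 157, so 157 needed; 157 in favor. Satisfied.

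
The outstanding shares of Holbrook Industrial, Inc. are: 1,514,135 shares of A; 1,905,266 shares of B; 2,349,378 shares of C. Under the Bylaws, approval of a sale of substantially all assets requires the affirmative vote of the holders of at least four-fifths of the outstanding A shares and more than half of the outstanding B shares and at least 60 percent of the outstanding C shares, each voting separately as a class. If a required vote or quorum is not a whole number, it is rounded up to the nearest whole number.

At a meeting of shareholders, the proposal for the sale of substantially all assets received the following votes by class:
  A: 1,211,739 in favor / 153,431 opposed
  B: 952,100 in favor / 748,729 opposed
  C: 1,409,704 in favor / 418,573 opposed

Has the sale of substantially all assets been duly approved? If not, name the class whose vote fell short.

A: 4/5 of 1514135 = 1211308; 1,211,308 required, 1,211,739 in favor — approved.
B: a majority of 1905266 is 952634; 952,634 required, 952,100 in favor — not approved.
C: 3/5 of 2349378 = 1409626.80, rounded up to 1409627; 1,409,627 required, 1,409,704 in favor — approved.

Not approved — the B shares did not give the required vote.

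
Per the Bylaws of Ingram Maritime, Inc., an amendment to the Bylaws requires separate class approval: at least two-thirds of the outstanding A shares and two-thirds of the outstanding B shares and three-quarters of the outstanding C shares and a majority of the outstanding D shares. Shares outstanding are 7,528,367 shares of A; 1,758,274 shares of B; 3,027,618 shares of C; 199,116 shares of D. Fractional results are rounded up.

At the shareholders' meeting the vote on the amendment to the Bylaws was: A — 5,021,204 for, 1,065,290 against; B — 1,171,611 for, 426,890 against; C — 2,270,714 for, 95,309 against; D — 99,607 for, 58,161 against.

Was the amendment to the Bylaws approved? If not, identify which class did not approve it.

Not approved — the B shares did not give the required vote.

A: 2/3 of 7528367 = 5018911.33, rounded up to 5018912; 5,018,912 required, 5,021,204 in favor — approved.
B: 2/3 of 1758274 = 1172182.67, rounded up to 1172183; 1,172,183 required, 1,171,611 in favor — not approved.
C: 3/4 of 3027618 = 2270713.50, rounded up to 2270714; 2,270,714 required, 2,270,714 in favor — approved.
D: a majority of 199116 is 99559; 99,559 required, 99,607 in favor — approved.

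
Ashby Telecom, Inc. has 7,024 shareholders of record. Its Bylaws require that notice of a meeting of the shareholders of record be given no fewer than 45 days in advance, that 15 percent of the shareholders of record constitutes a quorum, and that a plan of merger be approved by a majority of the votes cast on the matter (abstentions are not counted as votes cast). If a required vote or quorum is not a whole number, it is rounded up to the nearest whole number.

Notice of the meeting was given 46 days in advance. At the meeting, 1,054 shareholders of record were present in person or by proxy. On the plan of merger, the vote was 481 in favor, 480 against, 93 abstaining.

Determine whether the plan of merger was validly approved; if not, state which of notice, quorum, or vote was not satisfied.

Valid — all requirements satisfied.

Notice: 46 days given; 45 required. Satisfied.
Quorum: 15% of 7,024 = 1,053.60, rounded up to 1,054; 1,054 present. Satisfied.
Vote: requires a majority of the votes cast (1,054 − 93 abstaining = 961); a majority of 961 is 481, so 481 needed; 481 in favor. Satisfied.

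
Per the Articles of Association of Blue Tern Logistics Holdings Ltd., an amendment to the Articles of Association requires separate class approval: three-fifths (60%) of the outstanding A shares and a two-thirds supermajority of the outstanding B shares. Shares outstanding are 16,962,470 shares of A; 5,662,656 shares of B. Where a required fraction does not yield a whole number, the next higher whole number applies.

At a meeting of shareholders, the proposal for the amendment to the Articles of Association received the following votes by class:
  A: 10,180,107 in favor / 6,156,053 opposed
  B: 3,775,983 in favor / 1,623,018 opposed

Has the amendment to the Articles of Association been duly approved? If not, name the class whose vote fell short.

Approved — every class gave the required vote.

A: 3/5 of 16962470 = 10177482; 10,177,482 required, 10,180,107 in favor — approved.
B: 2/3 of 5662656 = 3775104; 3,775,104 required, 3,775,983 in favor — approved.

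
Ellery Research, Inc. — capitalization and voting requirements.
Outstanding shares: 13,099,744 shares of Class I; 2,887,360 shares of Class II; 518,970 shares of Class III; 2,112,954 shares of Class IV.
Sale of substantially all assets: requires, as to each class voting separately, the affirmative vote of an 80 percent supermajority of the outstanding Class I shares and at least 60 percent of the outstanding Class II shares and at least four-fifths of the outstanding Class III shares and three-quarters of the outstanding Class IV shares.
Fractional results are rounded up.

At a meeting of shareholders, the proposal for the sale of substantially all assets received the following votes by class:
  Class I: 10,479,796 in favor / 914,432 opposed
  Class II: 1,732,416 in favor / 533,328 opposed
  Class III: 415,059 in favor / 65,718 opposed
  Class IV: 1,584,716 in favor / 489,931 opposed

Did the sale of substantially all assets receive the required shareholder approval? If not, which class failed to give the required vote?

Class I: 4/5 of 13099744 = 10479795.20, rounded up to 10479796; 10,479,796 required, 10,479,796 in favor — approved.
Class II: 3/5 of 2887360 = 1732416; 1,732,416 required, 1,732,416 in favor — approved.
Class III: 4/5 of 518970 = 415176; 415,176 required, 415,059 in favor — not approved.
Class IV: 3/4 of 2112954 = 1584715.50, rounded up to 1584716; 1,584,716 required, 1,584,716 in favor — approved.

Not approved — the Class III shares did not give the required vote.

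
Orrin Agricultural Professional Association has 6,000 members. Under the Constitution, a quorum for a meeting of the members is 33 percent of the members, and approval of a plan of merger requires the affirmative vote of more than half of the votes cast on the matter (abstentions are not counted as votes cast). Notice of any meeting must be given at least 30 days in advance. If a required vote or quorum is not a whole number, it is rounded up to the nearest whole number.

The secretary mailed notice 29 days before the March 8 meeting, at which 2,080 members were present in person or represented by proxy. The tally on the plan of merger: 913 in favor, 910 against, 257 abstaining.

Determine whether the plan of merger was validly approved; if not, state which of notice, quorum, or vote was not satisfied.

Invalid — notice requirement not satisfied.

Notice: 29 days given; 30 required. Not satisfied.
Quorum: 33% of 6,000 = 1,980; 2,080 present. Satisfied.
Vote: requires a majority of the votes cast (2,080 − 257 abstaining = 1,823); a majority of 1823 is 912, so 912 needed; 913 in favor. Satisfied.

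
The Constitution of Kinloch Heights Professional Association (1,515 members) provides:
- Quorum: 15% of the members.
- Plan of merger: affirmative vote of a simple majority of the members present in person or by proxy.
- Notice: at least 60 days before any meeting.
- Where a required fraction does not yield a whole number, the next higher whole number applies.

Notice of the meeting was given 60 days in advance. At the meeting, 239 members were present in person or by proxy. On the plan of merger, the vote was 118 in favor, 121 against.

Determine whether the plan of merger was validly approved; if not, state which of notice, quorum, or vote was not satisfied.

Invalid — vote requirement not satisfied.

Notice: 60 days given; 60 required. Satisfied.
Quorum: 15% of 1,515 = 227.25, rounded up to 228; 239 present. Satisfied.
Vote: requires a majority of those present (239); a majority of 239 is 120, so 120 needed; 118 in favor. Not satisfied.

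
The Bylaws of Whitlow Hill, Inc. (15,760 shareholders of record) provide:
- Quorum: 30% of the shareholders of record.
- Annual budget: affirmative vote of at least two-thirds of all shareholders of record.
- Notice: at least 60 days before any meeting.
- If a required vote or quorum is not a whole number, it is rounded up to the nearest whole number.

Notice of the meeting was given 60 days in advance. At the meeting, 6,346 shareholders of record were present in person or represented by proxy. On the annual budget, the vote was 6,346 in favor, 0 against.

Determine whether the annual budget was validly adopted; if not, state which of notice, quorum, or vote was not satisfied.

Notice: 60 days given; 60 required. Satisfied.
Quorum: 30% of 15,760 = 4,728; 6,346 present. Satisfied.
Vote: requires two-thirds of all shareholders of record (15,760); 2/3 of 15760 = 10506.67, rounded up to 10507, so 10,507 needed; 6,346 in favor. Not satisfied.

Invalid — vote requirement not satisfied.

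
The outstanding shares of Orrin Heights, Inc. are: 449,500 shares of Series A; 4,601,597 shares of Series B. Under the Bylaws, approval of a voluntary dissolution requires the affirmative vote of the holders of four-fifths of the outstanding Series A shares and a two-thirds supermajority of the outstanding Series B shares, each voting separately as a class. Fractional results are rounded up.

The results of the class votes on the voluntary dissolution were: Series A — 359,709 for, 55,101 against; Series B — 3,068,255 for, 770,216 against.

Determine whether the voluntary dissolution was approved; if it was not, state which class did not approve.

Series A: 4/5 of 449500 = 359600; 359,600 required, 359,709 in favor — approved.
Series B: 2/3 of 4601597 = 3067731.33, rounded up to 3067732; 3,067,732 required, 3,068,255 in favor — approved.

Approved — every class gave the required vote.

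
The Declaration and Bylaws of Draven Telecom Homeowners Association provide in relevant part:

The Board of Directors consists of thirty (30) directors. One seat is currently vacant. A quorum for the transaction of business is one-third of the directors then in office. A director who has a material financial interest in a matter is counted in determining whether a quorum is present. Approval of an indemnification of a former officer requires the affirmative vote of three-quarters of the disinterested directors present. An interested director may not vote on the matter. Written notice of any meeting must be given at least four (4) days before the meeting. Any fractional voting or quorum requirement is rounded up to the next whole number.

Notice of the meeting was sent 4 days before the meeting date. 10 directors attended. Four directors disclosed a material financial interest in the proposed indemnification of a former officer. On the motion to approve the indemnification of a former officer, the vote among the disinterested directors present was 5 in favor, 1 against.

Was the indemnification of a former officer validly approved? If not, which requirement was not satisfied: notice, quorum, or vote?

Notice: 4 days given; 4 required (4 ≥ 4). Satisfied.
Quorum: 10 present (interested directors count toward quorum); quorum is 10. Satisfied.
Vote: the indemnification of a former officer requires three-fourths of the disinterested directors present (10 − 4 = 6). 3/4 of 6 = 4.50, rounded up to 5, so 5 affirmative votes are needed; 5 voted in favor. Satisfied.

Valid — all requirements satisfied.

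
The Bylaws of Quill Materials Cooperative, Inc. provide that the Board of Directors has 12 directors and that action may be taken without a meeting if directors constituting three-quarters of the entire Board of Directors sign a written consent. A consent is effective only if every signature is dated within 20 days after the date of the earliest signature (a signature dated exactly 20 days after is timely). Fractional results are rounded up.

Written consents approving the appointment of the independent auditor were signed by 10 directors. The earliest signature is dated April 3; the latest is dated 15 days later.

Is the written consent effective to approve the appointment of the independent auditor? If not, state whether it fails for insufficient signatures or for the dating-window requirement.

Signatures required: three-quarters of 12 — 3/4 of 12 = 9, so 9 needed; 10 signed. Sufficient.
Dating window: the latest signature is 15 days after the earliest; the limit is 20 days. Within the window.

Effective — both the signature and dating-window requirements are satisfied.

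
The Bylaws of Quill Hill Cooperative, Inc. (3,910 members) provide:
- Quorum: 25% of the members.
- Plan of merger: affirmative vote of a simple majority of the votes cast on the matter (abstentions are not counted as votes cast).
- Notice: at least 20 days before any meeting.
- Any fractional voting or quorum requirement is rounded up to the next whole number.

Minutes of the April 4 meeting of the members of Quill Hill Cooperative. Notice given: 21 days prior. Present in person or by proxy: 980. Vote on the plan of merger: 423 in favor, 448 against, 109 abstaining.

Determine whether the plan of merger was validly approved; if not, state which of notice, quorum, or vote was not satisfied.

Notice: 21 days given; 20 required. Satisfied.
Quorum: 25% of 3,910 = 977.50, rounded up to 978; 980 present. Satisfied.
Vote: requires a majority of the votes cast (980 − 109 abstaining = 871); a majority of 871 is 436, so 436 needed; 423 in favor. Not satisfied.

Invalid — vote requirement not satisfied.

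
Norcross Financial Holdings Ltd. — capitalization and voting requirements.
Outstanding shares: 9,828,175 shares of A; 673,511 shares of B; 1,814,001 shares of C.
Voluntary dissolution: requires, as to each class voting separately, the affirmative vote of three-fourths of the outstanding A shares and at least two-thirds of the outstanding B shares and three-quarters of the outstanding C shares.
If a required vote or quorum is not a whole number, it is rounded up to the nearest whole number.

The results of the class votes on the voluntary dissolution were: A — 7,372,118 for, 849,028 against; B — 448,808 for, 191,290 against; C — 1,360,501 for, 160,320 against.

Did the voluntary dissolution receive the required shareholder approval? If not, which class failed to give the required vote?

A: 3/4 of 9828175 = 7371131.25, rounded up to 7371132; 7,371,132 required, 7,372,118 in favor — approved.
B: 2/3 of 673511 = 449007.33, rounded up to 449008; 449,008 required, 448,808 in favor — not approved.
C: 3/4 of 1814001 = 1360500.75, rounded up to 1360501; 1,360,501 required, 1,360,501 in favor — approved.

Not approved — the B shares did not give the required vote.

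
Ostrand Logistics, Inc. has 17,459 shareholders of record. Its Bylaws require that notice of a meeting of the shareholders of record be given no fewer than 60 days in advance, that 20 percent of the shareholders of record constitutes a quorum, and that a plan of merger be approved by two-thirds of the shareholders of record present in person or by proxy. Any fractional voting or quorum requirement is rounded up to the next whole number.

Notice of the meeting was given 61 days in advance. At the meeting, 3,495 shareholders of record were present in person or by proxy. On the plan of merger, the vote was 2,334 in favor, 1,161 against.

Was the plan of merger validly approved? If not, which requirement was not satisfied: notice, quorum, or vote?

Notice: 61 days given; 60 required. Satisfied.
Quorum: 20% of 17,459 = 3,491.80, rounded up to 3,492; 3,495 present. Satisfied.
Vote: requires two-thirds of those present (3,495); 2/3 of 3495 = 2330, so 2,330 needed; 2,334 in favor. Satisfied.

Valid — all requirements satisfied.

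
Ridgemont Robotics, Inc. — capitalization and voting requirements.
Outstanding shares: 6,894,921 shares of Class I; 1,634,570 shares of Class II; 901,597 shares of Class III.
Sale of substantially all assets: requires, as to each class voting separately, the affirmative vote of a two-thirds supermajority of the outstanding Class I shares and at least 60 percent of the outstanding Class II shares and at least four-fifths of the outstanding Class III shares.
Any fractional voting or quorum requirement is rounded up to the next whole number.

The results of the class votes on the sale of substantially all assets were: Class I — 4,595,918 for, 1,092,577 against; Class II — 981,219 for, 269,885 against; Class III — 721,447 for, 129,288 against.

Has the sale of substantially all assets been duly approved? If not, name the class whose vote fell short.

Class I: 2/3 of 6894921 = 4596614; 4,596,614 required, 4,595,918 in favor — not approved.
Class II: 3/5 of 1634570 = 980742; 980,742 required, 981,219 in favor — approved.
Class III: 4/5 of 901597 = 721277.60, rounded up to 721278; 721,278 required, 721,447 in favor — approved.

Not approved — the Class I shares did not give the required vote.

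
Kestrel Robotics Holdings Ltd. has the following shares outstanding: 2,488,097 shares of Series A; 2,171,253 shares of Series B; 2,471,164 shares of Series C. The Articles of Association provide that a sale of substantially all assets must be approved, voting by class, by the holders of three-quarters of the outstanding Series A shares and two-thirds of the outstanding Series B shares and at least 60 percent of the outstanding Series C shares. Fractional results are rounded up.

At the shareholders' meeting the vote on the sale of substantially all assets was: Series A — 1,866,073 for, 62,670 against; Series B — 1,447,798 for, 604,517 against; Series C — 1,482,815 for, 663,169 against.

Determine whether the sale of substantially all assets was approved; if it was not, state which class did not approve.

Approved — every class gave the required vote.

Series A: 3/4 of 2488097 = 1866072.75, rounded up to 1866073; 1,866,073 required, 1,866,073 in favor — approved.
Series B: 2/3 of 2171253 = 1447502; 1,447,502 required, 1,447,798 in favor — approved.
Series C: 3/5 of 2471164 = 1482698.40, rounded up to 1482699; 1,482,699 required, 1,482,815 in favor — approved.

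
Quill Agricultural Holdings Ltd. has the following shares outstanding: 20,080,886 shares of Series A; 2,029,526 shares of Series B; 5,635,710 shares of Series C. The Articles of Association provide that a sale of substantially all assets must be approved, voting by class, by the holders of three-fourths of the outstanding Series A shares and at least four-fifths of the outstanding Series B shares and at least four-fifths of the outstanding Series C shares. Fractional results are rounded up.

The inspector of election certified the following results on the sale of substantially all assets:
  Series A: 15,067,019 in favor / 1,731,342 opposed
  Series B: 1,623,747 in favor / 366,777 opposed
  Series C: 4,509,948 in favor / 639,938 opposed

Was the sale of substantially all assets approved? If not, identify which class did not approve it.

Approved — every class gave the required vote.

Series A: 3/4 of 20080886 = 15060664.50, rounded up to 15060665; 15,060,665 required, 15,067,019 in favor — approved.
Series B: 4/5 of 2029526 = 1623620.80, rounded up to 1623621; 1,623,621 required, 1,623,747 in favor — approved.
Series C: 4/5 of 5635710 = 4508568; 4,508,568 required, 4,509,948 in favor — approved.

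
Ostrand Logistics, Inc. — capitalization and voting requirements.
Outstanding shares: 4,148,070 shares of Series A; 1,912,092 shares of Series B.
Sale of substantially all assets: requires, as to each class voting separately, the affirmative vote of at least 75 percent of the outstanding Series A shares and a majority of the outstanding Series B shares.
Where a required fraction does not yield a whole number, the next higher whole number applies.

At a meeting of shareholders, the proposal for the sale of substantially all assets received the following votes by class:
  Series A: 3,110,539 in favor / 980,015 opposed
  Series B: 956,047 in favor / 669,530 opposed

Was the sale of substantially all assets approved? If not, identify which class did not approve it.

Not approved — the Series A shares did not give the required vote.

Series A: 3/4 of 4148070 = 3111052.50, rounded up to 3111053; 3,111,053 required, 3,110,539 in favor — not approved.
Series B: a majority of 1912092 is 956047; 956,047 required, 956,047 in favor — approved.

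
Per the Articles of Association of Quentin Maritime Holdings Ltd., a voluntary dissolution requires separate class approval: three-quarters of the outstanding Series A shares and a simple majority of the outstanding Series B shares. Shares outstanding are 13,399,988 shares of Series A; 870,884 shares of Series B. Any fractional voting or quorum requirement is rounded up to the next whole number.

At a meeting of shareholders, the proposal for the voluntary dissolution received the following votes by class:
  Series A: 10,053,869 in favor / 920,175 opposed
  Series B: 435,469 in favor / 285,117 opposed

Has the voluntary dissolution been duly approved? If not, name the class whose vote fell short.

Approved — every class gave the required vote.

Series A: 3/4 of 13399988 = 10049991; 10,049,991 required, 10,053,869 in favor — approved.
Series B: a majority of 870884 is 435443; 435,443 required, 435,469 in favor — approved.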